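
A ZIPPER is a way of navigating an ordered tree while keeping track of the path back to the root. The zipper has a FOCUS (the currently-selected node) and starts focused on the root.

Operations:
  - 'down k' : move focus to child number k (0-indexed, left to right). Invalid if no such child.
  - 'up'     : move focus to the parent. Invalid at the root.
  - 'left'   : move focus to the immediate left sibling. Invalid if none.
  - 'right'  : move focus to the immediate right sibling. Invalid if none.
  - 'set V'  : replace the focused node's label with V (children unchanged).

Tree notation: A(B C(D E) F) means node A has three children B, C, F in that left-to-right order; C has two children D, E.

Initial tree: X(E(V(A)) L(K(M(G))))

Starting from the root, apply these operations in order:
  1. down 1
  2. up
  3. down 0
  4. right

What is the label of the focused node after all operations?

Answer: L

Derivation:
Step 1 (down 1): focus=L path=1 depth=1 children=['K'] left=['E'] right=[] parent=X
Step 2 (up): focus=X path=root depth=0 children=['E', 'L'] (at root)
Step 3 (down 0): focus=E path=0 depth=1 children=['V'] left=[] right=['L'] parent=X
Step 4 (right): focus=L path=1 depth=1 children=['K'] left=['E'] right=[] parent=X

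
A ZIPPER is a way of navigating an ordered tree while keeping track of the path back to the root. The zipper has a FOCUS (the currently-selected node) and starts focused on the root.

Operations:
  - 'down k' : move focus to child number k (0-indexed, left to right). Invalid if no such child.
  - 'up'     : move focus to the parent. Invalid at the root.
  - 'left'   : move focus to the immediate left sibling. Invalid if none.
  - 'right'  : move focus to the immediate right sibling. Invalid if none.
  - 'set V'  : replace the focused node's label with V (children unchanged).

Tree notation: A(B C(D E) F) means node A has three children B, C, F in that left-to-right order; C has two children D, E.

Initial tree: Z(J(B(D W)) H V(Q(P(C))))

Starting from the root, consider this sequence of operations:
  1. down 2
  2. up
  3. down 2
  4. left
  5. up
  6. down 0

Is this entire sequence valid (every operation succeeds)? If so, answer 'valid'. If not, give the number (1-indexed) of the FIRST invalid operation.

Step 1 (down 2): focus=V path=2 depth=1 children=['Q'] left=['J', 'H'] right=[] parent=Z
Step 2 (up): focus=Z path=root depth=0 children=['J', 'H', 'V'] (at root)
Step 3 (down 2): focus=V path=2 depth=1 children=['Q'] left=['J', 'H'] right=[] parent=Z
Step 4 (left): focus=H path=1 depth=1 children=[] left=['J'] right=['V'] parent=Z
Step 5 (up): focus=Z path=root depth=0 children=['J', 'H', 'V'] (at root)
Step 6 (down 0): focus=J path=0 depth=1 children=['B'] left=[] right=['H', 'V'] parent=Z

Answer: valid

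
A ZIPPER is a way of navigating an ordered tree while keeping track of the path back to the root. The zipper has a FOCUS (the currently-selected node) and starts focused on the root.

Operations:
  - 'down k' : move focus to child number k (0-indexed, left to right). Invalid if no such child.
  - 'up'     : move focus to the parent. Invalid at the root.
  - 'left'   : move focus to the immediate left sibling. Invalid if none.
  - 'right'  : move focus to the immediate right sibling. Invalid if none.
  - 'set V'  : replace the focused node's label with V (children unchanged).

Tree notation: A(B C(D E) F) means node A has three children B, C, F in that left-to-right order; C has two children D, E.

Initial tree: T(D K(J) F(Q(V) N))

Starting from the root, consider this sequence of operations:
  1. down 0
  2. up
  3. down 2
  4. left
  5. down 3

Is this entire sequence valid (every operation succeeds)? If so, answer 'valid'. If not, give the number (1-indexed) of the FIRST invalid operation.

Answer: 5

Derivation:
Step 1 (down 0): focus=D path=0 depth=1 children=[] left=[] right=['K', 'F'] parent=T
Step 2 (up): focus=T path=root depth=0 children=['D', 'K', 'F'] (at root)
Step 3 (down 2): focus=F path=2 depth=1 children=['Q', 'N'] left=['D', 'K'] right=[] parent=T
Step 4 (left): focus=K path=1 depth=1 children=['J'] left=['D'] right=['F'] parent=T
Step 5 (down 3): INVALID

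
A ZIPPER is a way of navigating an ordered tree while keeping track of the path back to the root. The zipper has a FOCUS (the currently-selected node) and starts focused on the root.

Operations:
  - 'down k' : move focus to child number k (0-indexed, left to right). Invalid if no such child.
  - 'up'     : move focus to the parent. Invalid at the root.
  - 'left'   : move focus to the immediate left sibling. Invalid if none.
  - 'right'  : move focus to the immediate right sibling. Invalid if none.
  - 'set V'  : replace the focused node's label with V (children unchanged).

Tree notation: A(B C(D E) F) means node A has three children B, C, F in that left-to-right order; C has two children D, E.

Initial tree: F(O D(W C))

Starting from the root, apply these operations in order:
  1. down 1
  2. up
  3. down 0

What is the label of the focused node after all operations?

Answer: O

Derivation:
Step 1 (down 1): focus=D path=1 depth=1 children=['W', 'C'] left=['O'] right=[] parent=F
Step 2 (up): focus=F path=root depth=0 children=['O', 'D'] (at root)
Step 3 (down 0): focus=O path=0 depth=1 children=[] left=[] right=['D'] parent=F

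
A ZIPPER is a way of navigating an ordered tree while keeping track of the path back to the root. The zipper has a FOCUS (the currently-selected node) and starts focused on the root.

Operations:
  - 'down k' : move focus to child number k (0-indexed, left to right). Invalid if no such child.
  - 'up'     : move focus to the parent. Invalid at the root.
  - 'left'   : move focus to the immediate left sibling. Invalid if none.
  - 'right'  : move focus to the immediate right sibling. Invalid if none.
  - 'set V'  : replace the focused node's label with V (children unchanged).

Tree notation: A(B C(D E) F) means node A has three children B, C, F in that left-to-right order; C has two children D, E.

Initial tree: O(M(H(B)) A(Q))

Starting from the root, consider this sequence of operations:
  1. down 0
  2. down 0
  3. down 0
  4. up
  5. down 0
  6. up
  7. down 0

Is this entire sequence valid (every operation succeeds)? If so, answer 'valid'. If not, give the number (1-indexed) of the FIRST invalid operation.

Answer: valid

Derivation:
Step 1 (down 0): focus=M path=0 depth=1 children=['H'] left=[] right=['A'] parent=O
Step 2 (down 0): focus=H path=0/0 depth=2 children=['B'] left=[] right=[] parent=M
Step 3 (down 0): focus=B path=0/0/0 depth=3 children=[] left=[] right=[] parent=H
Step 4 (up): focus=H path=0/0 depth=2 children=['B'] left=[] right=[] parent=M
Step 5 (down 0): focus=B path=0/0/0 depth=3 children=[] left=[] right=[] parent=H
Step 6 (up): focus=H path=0/0 depth=2 children=['B'] left=[] right=[] parent=M
Step 7 (down 0): focus=B path=0/0/0 depth=3 children=[] left=[] right=[] parent=H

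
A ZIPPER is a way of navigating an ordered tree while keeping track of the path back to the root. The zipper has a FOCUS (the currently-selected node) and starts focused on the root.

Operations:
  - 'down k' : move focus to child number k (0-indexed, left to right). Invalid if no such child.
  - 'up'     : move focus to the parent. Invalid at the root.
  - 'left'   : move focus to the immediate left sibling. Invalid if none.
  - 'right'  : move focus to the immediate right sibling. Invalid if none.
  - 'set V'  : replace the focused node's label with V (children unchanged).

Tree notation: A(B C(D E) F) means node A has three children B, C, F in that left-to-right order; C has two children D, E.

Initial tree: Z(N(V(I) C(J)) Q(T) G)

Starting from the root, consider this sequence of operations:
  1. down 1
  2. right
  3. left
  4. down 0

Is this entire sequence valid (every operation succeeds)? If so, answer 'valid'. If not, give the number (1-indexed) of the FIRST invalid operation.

Step 1 (down 1): focus=Q path=1 depth=1 children=['T'] left=['N'] right=['G'] parent=Z
Step 2 (right): focus=G path=2 depth=1 children=[] left=['N', 'Q'] right=[] parent=Z
Step 3 (left): focus=Q path=1 depth=1 children=['T'] left=['N'] right=['G'] parent=Z
Step 4 (down 0): focus=T path=1/0 depth=2 children=[] left=[] right=[] parent=Q

Answer: valid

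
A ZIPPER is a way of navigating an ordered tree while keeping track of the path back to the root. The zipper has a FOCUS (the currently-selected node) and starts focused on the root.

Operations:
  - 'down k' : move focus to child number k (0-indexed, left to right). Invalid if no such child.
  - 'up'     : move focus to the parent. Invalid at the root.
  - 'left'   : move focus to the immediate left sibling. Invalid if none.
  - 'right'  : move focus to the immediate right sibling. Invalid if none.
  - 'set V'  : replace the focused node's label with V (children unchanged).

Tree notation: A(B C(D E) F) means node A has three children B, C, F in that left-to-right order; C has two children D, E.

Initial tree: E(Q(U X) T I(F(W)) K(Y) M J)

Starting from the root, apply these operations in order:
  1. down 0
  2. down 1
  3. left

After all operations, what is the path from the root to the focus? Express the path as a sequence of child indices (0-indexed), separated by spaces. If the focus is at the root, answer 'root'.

Answer: 0 0

Derivation:
Step 1 (down 0): focus=Q path=0 depth=1 children=['U', 'X'] left=[] right=['T', 'I', 'K', 'M', 'J'] parent=E
Step 2 (down 1): focus=X path=0/1 depth=2 children=[] left=['U'] right=[] parent=Q
Step 3 (left): focus=U path=0/0 depth=2 children=[] left=[] right=['X'] parent=Q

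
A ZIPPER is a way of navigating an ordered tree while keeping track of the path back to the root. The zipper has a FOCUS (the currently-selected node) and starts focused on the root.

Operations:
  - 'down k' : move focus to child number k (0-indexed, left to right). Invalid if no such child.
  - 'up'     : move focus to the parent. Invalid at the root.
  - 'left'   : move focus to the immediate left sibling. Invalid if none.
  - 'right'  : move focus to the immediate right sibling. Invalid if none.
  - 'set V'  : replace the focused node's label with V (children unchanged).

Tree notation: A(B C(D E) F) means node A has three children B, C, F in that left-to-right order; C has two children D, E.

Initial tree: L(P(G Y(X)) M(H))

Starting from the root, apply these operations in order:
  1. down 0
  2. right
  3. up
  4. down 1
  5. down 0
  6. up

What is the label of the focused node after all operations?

Answer: M

Derivation:
Step 1 (down 0): focus=P path=0 depth=1 children=['G', 'Y'] left=[] right=['M'] parent=L
Step 2 (right): focus=M path=1 depth=1 children=['H'] left=['P'] right=[] parent=L
Step 3 (up): focus=L path=root depth=0 children=['P', 'M'] (at root)
Step 4 (down 1): focus=M path=1 depth=1 children=['H'] left=['P'] right=[] parent=L
Step 5 (down 0): focus=H path=1/0 depth=2 children=[] left=[] right=[] parent=M
Step 6 (up): focus=M path=1 depth=1 children=['H'] left=['P'] right=[] parent=L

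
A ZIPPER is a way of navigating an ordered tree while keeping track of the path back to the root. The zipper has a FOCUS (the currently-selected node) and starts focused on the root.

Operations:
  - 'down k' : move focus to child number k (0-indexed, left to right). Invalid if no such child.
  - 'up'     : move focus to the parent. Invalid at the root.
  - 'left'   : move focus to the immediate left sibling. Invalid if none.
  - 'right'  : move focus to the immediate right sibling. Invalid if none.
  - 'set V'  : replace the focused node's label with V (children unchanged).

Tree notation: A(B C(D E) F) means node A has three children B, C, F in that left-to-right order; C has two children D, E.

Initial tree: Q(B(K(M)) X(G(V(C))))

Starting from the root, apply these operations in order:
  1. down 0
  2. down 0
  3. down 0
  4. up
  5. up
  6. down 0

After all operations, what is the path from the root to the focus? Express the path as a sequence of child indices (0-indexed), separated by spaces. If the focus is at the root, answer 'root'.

Answer: 0 0

Derivation:
Step 1 (down 0): focus=B path=0 depth=1 children=['K'] left=[] right=['X'] parent=Q
Step 2 (down 0): focus=K path=0/0 depth=2 children=['M'] left=[] right=[] parent=B
Step 3 (down 0): focus=M path=0/0/0 depth=3 children=[] left=[] right=[] parent=K
Step 4 (up): focus=K path=0/0 depth=2 children=['M'] left=[] right=[] parent=B
Step 5 (up): focus=B path=0 depth=1 children=['K'] left=[] right=['X'] parent=Q
Step 6 (down 0): focus=K path=0/0 depth=2 children=['M'] left=[] right=[] parent=B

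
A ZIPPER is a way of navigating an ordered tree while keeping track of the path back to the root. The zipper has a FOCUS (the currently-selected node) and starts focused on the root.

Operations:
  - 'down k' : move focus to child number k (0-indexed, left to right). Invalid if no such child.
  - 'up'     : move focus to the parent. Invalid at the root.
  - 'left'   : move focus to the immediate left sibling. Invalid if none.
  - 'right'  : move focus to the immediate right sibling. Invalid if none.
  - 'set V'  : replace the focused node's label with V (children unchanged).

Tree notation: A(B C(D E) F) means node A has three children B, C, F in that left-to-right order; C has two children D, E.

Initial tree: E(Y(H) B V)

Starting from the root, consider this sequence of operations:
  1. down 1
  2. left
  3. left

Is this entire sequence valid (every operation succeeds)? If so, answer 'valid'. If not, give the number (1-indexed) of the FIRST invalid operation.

Answer: 3

Derivation:
Step 1 (down 1): focus=B path=1 depth=1 children=[] left=['Y'] right=['V'] parent=E
Step 2 (left): focus=Y path=0 depth=1 children=['H'] left=[] right=['B', 'V'] parent=E
Step 3 (left): INVALID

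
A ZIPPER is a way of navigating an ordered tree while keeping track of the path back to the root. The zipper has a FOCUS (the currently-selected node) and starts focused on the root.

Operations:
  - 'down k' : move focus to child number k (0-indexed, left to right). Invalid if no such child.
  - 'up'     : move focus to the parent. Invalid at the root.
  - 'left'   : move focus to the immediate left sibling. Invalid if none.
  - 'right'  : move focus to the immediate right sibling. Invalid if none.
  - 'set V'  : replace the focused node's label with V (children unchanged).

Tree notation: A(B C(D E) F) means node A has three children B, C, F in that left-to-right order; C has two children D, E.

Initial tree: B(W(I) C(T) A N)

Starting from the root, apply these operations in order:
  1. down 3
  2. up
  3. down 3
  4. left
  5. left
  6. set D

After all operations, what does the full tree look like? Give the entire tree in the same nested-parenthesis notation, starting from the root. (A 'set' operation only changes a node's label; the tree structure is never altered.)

Answer: B(W(I) D(T) A N)

Derivation:
Step 1 (down 3): focus=N path=3 depth=1 children=[] left=['W', 'C', 'A'] right=[] parent=B
Step 2 (up): focus=B path=root depth=0 children=['W', 'C', 'A', 'N'] (at root)
Step 3 (down 3): focus=N path=3 depth=1 children=[] left=['W', 'C', 'A'] right=[] parent=B
Step 4 (left): focus=A path=2 depth=1 children=[] left=['W', 'C'] right=['N'] parent=B
Step 5 (left): focus=C path=1 depth=1 children=['T'] left=['W'] right=['A', 'N'] parent=B
Step 6 (set D): focus=D path=1 depth=1 children=['T'] left=['W'] right=['A', 'N'] parent=B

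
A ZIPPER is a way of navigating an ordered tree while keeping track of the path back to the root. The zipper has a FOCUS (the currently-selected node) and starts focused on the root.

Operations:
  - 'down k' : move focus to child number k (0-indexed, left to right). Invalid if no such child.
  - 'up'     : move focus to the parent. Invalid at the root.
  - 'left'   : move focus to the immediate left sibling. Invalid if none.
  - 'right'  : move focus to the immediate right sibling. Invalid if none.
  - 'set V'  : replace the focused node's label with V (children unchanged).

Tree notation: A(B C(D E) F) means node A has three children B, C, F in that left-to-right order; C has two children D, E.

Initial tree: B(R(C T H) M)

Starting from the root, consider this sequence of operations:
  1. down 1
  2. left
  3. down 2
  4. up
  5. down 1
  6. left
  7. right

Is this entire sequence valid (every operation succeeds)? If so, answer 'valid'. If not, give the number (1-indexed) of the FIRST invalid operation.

Answer: valid

Derivation:
Step 1 (down 1): focus=M path=1 depth=1 children=[] left=['R'] right=[] parent=B
Step 2 (left): focus=R path=0 depth=1 children=['C', 'T', 'H'] left=[] right=['M'] parent=B
Step 3 (down 2): focus=H path=0/2 depth=2 children=[] left=['C', 'T'] right=[] parent=R
Step 4 (up): focus=R path=0 depth=1 children=['C', 'T', 'H'] left=[] right=['M'] parent=B
Step 5 (down 1): focus=T path=0/1 depth=2 children=[] left=['C'] right=['H'] parent=R
Step 6 (left): focus=C path=0/0 depth=2 children=[] left=[] right=['T', 'H'] parent=R
Step 7 (right): focus=T path=0/1 depth=2 children=[] left=['C'] right=['H'] parent=R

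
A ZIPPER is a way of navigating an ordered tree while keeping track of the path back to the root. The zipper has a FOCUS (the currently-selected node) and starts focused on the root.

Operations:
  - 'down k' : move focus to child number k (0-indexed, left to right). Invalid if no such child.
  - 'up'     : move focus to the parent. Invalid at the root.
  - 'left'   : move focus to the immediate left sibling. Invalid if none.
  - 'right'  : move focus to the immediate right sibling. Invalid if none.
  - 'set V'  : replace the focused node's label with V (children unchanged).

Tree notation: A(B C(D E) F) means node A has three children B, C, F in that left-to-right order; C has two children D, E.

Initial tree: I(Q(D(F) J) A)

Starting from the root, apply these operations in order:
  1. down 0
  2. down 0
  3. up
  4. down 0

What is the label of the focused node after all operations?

Answer: D

Derivation:
Step 1 (down 0): focus=Q path=0 depth=1 children=['D', 'J'] left=[] right=['A'] parent=I
Step 2 (down 0): focus=D path=0/0 depth=2 children=['F'] left=[] right=['J'] parent=Q
Step 3 (up): focus=Q path=0 depth=1 children=['D', 'J'] left=[] right=['A'] parent=I
Step 4 (down 0): focus=D path=0/0 depth=2 children=['F'] left=[] right=['J'] parent=Q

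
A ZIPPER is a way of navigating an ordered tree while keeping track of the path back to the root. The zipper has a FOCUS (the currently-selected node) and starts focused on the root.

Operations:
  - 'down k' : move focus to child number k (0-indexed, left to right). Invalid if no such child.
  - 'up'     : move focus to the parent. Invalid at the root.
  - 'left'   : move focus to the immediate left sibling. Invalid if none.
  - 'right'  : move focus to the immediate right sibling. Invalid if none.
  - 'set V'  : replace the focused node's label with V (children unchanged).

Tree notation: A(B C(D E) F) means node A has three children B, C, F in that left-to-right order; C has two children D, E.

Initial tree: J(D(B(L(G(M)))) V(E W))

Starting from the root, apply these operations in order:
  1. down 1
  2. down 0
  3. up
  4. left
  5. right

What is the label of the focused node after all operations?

Answer: V

Derivation:
Step 1 (down 1): focus=V path=1 depth=1 children=['E', 'W'] left=['D'] right=[] parent=J
Step 2 (down 0): focus=E path=1/0 depth=2 children=[] left=[] right=['W'] parent=V
Step 3 (up): focus=V path=1 depth=1 children=['E', 'W'] left=['D'] right=[] parent=J
Step 4 (left): focus=D path=0 depth=1 children=['B'] left=[] right=['V'] parent=J
Step 5 (right): focus=V path=1 depth=1 children=['E', 'W'] left=['D'] right=[] parent=J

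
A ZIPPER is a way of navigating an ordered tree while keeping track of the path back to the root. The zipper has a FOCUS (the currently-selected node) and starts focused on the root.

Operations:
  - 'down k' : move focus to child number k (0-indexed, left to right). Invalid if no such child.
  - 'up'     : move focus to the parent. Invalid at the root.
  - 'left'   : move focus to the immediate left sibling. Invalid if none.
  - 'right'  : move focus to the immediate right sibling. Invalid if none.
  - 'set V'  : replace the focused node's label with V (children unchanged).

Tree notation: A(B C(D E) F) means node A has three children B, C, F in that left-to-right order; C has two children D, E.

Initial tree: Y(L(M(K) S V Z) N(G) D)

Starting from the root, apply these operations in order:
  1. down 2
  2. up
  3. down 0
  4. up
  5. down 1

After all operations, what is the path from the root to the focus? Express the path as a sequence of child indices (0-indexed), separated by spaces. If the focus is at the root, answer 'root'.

Step 1 (down 2): focus=D path=2 depth=1 children=[] left=['L', 'N'] right=[] parent=Y
Step 2 (up): focus=Y path=root depth=0 children=['L', 'N', 'D'] (at root)
Step 3 (down 0): focus=L path=0 depth=1 children=['M', 'S', 'V', 'Z'] left=[] right=['N', 'D'] parent=Y
Step 4 (up): focus=Y path=root depth=0 children=['L', 'N', 'D'] (at root)
Step 5 (down 1): focus=N path=1 depth=1 children=['G'] left=['L'] right=['D'] parent=Y

Answer: 1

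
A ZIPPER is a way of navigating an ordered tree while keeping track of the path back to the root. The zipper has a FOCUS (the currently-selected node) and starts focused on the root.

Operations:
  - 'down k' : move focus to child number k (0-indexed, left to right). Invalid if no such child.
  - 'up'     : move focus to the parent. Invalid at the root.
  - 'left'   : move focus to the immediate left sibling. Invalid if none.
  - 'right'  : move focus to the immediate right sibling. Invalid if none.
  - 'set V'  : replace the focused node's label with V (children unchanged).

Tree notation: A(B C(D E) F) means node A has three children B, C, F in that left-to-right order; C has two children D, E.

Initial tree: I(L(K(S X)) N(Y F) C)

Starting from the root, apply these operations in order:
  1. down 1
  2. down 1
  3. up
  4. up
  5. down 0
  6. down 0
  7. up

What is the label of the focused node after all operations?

Answer: L

Derivation:
Step 1 (down 1): focus=N path=1 depth=1 children=['Y', 'F'] left=['L'] right=['C'] parent=I
Step 2 (down 1): focus=F path=1/1 depth=2 children=[] left=['Y'] right=[] parent=N
Step 3 (up): focus=N path=1 depth=1 children=['Y', 'F'] left=['L'] right=['C'] parent=I
Step 4 (up): focus=I path=root depth=0 children=['L', 'N', 'C'] (at root)
Step 5 (down 0): focus=L path=0 depth=1 children=['K'] left=[] right=['N', 'C'] parent=I
Step 6 (down 0): focus=K path=0/0 depth=2 children=['S', 'X'] left=[] right=[] parent=L
Step 7 (up): focus=L path=0 depth=1 children=['K'] left=[] right=['N', 'C'] parent=I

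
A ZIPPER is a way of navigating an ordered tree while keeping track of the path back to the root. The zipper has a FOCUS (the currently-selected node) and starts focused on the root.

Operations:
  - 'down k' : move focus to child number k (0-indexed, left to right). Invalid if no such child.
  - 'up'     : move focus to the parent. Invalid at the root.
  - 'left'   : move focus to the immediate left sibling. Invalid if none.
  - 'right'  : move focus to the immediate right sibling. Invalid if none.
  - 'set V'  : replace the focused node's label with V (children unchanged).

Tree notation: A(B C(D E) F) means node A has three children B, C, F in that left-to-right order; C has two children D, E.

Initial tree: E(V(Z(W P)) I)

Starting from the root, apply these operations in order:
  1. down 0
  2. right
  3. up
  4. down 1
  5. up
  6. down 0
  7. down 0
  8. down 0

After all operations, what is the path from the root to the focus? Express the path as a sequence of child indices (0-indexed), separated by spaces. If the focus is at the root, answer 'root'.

Step 1 (down 0): focus=V path=0 depth=1 children=['Z'] left=[] right=['I'] parent=E
Step 2 (right): focus=I path=1 depth=1 children=[] left=['V'] right=[] parent=E
Step 3 (up): focus=E path=root depth=0 children=['V', 'I'] (at root)
Step 4 (down 1): focus=I path=1 depth=1 children=[] left=['V'] right=[] parent=E
Step 5 (up): focus=E path=root depth=0 children=['V', 'I'] (at root)
Step 6 (down 0): focus=V path=0 depth=1 children=['Z'] left=[] right=['I'] parent=E
Step 7 (down 0): focus=Z path=0/0 depth=2 children=['W', 'P'] left=[] right=[] parent=V
Step 8 (down 0): focus=W path=0/0/0 depth=3 children=[] left=[] right=['P'] parent=Z

Answer: 0 0 0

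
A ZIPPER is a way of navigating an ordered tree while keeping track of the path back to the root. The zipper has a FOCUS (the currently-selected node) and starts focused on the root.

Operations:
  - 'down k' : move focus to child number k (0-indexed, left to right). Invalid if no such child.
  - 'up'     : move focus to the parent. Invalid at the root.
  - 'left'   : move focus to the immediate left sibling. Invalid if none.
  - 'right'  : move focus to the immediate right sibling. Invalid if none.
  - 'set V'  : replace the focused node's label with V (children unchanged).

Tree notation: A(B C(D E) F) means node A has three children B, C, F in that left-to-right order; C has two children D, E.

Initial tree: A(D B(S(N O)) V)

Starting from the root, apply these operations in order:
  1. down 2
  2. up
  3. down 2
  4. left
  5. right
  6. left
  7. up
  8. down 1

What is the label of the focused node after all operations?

Answer: B

Derivation:
Step 1 (down 2): focus=V path=2 depth=1 children=[] left=['D', 'B'] right=[] parent=A
Step 2 (up): focus=A path=root depth=0 children=['D', 'B', 'V'] (at root)
Step 3 (down 2): focus=V path=2 depth=1 children=[] left=['D', 'B'] right=[] parent=A
Step 4 (left): focus=B path=1 depth=1 children=['S'] left=['D'] right=['V'] parent=A
Step 5 (right): focus=V path=2 depth=1 children=[] left=['D', 'B'] right=[] parent=A
Step 6 (left): focus=B path=1 depth=1 children=['S'] left=['D'] right=['V'] parent=A
Step 7 (up): focus=A path=root depth=0 children=['D', 'B', 'V'] (at root)
Step 8 (down 1): focus=B path=1 depth=1 children=['S'] left=['D'] right=['V'] parent=A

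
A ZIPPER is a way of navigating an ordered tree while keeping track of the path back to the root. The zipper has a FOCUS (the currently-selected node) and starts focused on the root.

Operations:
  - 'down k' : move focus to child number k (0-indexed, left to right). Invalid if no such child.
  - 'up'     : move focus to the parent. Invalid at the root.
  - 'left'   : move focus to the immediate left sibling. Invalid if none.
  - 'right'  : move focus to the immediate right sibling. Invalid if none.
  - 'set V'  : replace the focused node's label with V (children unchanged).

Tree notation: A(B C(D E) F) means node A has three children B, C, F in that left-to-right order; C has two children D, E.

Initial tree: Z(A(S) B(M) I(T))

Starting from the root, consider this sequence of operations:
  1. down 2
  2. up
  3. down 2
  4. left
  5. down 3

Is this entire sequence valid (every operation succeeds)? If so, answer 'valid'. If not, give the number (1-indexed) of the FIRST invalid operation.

Step 1 (down 2): focus=I path=2 depth=1 children=['T'] left=['A', 'B'] right=[] parent=Z
Step 2 (up): focus=Z path=root depth=0 children=['A', 'B', 'I'] (at root)
Step 3 (down 2): focus=I path=2 depth=1 children=['T'] left=['A', 'B'] right=[] parent=Z
Step 4 (left): focus=B path=1 depth=1 children=['M'] left=['A'] right=['I'] parent=Z
Step 5 (down 3): INVALID

Answer: 5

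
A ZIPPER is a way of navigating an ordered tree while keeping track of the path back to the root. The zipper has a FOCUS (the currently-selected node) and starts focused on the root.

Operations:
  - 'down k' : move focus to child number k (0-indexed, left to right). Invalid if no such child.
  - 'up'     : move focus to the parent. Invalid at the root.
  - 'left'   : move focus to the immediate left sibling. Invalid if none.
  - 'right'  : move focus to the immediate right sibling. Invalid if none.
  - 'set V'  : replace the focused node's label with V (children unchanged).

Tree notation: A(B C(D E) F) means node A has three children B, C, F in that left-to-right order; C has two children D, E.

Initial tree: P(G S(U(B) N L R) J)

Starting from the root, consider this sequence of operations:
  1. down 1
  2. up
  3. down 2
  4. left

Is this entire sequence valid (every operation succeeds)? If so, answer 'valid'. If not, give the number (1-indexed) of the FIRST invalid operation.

Answer: valid

Derivation:
Step 1 (down 1): focus=S path=1 depth=1 children=['U', 'N', 'L', 'R'] left=['G'] right=['J'] parent=P
Step 2 (up): focus=P path=root depth=0 children=['G', 'S', 'J'] (at root)
Step 3 (down 2): focus=J path=2 depth=1 children=[] left=['G', 'S'] right=[] parent=P
Step 4 (left): focus=S path=1 depth=1 children=['U', 'N', 'L', 'R'] left=['G'] right=['J'] parent=P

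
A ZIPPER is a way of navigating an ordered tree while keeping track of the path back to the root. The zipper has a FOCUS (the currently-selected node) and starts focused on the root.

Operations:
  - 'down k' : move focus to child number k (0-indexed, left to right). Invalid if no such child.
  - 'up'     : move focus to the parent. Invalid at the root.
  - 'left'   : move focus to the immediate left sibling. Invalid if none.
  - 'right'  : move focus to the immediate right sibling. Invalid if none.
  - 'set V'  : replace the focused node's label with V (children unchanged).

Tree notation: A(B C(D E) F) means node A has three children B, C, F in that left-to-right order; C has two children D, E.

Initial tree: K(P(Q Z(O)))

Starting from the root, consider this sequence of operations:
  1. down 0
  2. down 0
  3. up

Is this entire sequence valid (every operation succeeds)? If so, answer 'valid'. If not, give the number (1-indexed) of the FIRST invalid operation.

Answer: valid

Derivation:
Step 1 (down 0): focus=P path=0 depth=1 children=['Q', 'Z'] left=[] right=[] parent=K
Step 2 (down 0): focus=Q path=0/0 depth=2 children=[] left=[] right=['Z'] parent=P
Step 3 (up): focus=P path=0 depth=1 children=['Q', 'Z'] left=[] right=[] parent=K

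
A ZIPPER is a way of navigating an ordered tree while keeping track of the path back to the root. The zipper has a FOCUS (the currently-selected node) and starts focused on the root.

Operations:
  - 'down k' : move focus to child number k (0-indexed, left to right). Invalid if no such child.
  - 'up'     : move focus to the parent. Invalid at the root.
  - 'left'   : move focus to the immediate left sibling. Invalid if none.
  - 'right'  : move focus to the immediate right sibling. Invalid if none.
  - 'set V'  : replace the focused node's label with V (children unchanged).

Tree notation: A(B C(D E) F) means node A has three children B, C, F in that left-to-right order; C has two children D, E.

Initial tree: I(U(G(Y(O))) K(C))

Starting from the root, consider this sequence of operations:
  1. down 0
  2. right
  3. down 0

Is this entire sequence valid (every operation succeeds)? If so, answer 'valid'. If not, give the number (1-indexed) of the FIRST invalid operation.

Step 1 (down 0): focus=U path=0 depth=1 children=['G'] left=[] right=['K'] parent=I
Step 2 (right): focus=K path=1 depth=1 children=['C'] left=['U'] right=[] parent=I
Step 3 (down 0): focus=C path=1/0 depth=2 children=[] left=[] right=[] parent=K

Answer: valid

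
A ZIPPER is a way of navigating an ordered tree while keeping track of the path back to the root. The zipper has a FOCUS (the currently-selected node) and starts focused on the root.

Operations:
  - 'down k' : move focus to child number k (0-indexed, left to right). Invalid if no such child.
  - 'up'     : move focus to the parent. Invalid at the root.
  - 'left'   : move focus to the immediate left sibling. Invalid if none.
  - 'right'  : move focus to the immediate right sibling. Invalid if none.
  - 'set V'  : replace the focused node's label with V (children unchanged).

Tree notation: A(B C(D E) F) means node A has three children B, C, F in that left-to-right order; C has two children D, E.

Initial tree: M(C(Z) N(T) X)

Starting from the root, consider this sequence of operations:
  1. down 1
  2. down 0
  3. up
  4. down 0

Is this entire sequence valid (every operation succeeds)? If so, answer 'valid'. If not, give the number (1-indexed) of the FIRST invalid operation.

Step 1 (down 1): focus=N path=1 depth=1 children=['T'] left=['C'] right=['X'] parent=M
Step 2 (down 0): focus=T path=1/0 depth=2 children=[] left=[] right=[] parent=N
Step 3 (up): focus=N path=1 depth=1 children=['T'] left=['C'] right=['X'] parent=M
Step 4 (down 0): focus=T path=1/0 depth=2 children=[] left=[] right=[] parent=N

Answer: valid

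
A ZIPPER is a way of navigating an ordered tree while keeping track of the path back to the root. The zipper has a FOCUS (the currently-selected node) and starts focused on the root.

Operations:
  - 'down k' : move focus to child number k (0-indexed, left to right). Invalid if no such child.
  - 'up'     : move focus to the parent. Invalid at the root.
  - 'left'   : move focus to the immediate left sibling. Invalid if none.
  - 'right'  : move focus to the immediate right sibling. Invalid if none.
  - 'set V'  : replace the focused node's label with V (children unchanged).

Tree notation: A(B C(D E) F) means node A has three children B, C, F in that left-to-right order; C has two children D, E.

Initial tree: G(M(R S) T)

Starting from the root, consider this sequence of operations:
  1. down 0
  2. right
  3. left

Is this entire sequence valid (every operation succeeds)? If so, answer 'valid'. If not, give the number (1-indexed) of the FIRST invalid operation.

Step 1 (down 0): focus=M path=0 depth=1 children=['R', 'S'] left=[] right=['T'] parent=G
Step 2 (right): focus=T path=1 depth=1 children=[] left=['M'] right=[] parent=G
Step 3 (left): focus=M path=0 depth=1 children=['R', 'S'] left=[] right=['T'] parent=G

Answer: valid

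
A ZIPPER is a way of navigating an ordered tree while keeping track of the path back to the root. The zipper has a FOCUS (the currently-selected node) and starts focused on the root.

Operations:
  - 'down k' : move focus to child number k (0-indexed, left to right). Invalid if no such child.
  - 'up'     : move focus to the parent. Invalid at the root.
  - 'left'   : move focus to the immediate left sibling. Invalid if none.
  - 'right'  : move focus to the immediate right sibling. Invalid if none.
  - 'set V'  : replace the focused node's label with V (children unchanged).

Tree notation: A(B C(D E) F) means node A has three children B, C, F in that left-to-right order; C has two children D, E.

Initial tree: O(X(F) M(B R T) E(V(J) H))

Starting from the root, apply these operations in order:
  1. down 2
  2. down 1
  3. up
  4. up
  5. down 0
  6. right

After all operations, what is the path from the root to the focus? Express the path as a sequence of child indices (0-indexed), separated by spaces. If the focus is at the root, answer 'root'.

Step 1 (down 2): focus=E path=2 depth=1 children=['V', 'H'] left=['X', 'M'] right=[] parent=O
Step 2 (down 1): focus=H path=2/1 depth=2 children=[] left=['V'] right=[] parent=E
Step 3 (up): focus=E path=2 depth=1 children=['V', 'H'] left=['X', 'M'] right=[] parent=O
Step 4 (up): focus=O path=root depth=0 children=['X', 'M', 'E'] (at root)
Step 5 (down 0): focus=X path=0 depth=1 children=['F'] left=[] right=['M', 'E'] parent=O
Step 6 (right): focus=M path=1 depth=1 children=['B', 'R', 'T'] left=['X'] right=['E'] parent=O

Answer: 1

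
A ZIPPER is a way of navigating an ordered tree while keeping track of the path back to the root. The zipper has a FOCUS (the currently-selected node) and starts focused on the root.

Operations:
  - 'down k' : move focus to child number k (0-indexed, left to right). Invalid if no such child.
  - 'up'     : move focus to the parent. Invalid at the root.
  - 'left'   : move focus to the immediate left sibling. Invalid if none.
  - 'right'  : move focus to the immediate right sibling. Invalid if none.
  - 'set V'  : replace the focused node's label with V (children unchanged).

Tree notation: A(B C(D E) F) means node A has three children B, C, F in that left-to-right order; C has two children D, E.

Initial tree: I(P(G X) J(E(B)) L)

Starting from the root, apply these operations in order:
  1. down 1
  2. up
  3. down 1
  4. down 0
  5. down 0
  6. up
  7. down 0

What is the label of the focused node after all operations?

Step 1 (down 1): focus=J path=1 depth=1 children=['E'] left=['P'] right=['L'] parent=I
Step 2 (up): focus=I path=root depth=0 children=['P', 'J', 'L'] (at root)
Step 3 (down 1): focus=J path=1 depth=1 children=['E'] left=['P'] right=['L'] parent=I
Step 4 (down 0): focus=E path=1/0 depth=2 children=['B'] left=[] right=[] parent=J
Step 5 (down 0): focus=B path=1/0/0 depth=3 children=[] left=[] right=[] parent=E
Step 6 (up): focus=E path=1/0 depth=2 children=['B'] left=[] right=[] parent=J
Step 7 (down 0): focus=B path=1/0/0 depth=3 children=[] left=[] right=[] parent=E

Answer: B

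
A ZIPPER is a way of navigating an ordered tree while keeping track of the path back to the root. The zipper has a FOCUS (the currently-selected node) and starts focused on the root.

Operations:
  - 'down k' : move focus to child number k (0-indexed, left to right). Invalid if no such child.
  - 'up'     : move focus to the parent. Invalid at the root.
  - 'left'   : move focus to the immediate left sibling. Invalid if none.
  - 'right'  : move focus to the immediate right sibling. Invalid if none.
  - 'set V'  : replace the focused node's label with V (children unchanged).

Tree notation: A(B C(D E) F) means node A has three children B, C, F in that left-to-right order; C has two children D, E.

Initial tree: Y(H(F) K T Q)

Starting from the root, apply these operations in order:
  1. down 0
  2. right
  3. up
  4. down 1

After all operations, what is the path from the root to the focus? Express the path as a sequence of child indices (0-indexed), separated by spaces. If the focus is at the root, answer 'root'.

Step 1 (down 0): focus=H path=0 depth=1 children=['F'] left=[] right=['K', 'T', 'Q'] parent=Y
Step 2 (right): focus=K path=1 depth=1 children=[] left=['H'] right=['T', 'Q'] parent=Y
Step 3 (up): focus=Y path=root depth=0 children=['H', 'K', 'T', 'Q'] (at root)
Step 4 (down 1): focus=K path=1 depth=1 children=[] left=['H'] right=['T', 'Q'] parent=Y

Answer: 1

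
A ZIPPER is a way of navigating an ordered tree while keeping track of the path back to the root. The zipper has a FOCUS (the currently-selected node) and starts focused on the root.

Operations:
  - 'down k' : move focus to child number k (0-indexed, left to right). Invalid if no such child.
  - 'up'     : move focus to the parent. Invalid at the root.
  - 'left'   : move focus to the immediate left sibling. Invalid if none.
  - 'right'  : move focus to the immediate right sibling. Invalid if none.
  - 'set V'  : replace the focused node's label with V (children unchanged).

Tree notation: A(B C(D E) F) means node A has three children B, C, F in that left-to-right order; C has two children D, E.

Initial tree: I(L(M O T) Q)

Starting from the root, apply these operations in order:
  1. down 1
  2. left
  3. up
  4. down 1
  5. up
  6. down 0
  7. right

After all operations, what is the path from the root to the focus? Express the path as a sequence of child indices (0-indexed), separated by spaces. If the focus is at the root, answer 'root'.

Step 1 (down 1): focus=Q path=1 depth=1 children=[] left=['L'] right=[] parent=I
Step 2 (left): focus=L path=0 depth=1 children=['M', 'O', 'T'] left=[] right=['Q'] parent=I
Step 3 (up): focus=I path=root depth=0 children=['L', 'Q'] (at root)
Step 4 (down 1): focus=Q path=1 depth=1 children=[] left=['L'] right=[] parent=I
Step 5 (up): focus=I path=root depth=0 children=['L', 'Q'] (at root)
Step 6 (down 0): focus=L path=0 depth=1 children=['M', 'O', 'T'] left=[] right=['Q'] parent=I
Step 7 (right): focus=Q path=1 depth=1 children=[] left=['L'] right=[] parent=I

Answer: 1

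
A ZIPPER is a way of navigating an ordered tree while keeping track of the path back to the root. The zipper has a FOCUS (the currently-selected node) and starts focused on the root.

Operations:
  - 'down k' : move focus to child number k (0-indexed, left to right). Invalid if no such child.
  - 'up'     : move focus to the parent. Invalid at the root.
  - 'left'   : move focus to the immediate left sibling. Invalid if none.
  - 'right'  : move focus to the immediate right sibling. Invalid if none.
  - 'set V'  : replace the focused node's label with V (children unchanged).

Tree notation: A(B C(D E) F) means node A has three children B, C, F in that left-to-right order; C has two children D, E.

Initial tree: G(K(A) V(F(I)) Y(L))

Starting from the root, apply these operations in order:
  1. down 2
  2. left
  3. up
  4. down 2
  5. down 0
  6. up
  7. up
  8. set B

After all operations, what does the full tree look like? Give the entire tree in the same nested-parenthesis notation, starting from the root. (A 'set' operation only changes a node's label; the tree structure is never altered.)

Answer: B(K(A) V(F(I)) Y(L))

Derivation:
Step 1 (down 2): focus=Y path=2 depth=1 children=['L'] left=['K', 'V'] right=[] parent=G
Step 2 (left): focus=V path=1 depth=1 children=['F'] left=['K'] right=['Y'] parent=G
Step 3 (up): focus=G path=root depth=0 children=['K', 'V', 'Y'] (at root)
Step 4 (down 2): focus=Y path=2 depth=1 children=['L'] left=['K', 'V'] right=[] parent=G
Step 5 (down 0): focus=L path=2/0 depth=2 children=[] left=[] right=[] parent=Y
Step 6 (up): focus=Y path=2 depth=1 children=['L'] left=['K', 'V'] right=[] parent=G
Step 7 (up): focus=G path=root depth=0 children=['K', 'V', 'Y'] (at root)
Step 8 (set B): focus=B path=root depth=0 children=['K', 'V', 'Y'] (at root)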